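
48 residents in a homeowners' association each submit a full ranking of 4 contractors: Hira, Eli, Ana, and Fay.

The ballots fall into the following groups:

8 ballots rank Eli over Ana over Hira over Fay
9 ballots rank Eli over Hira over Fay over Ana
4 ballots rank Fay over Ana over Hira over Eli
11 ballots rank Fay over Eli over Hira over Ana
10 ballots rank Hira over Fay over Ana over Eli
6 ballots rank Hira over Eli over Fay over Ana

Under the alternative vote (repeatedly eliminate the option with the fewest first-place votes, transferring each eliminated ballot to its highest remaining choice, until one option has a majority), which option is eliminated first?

Ana

Round 1: Eli 17, Hira 16, Fay 15, Ana 0. Ana has the fewest and is eliminated.
Round 2: Eli 17, Hira 16, Fay 15. Fay has the fewest and is eliminated.
Round 3: Eli 28, Hira 20. Eli has a majority.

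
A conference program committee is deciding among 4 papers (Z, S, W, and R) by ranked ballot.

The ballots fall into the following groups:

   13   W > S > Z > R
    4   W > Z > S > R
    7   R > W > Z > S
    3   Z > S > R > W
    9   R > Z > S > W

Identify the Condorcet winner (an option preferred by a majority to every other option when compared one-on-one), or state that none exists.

None — there is no Condorcet winner

Head-to-head results (36 voters total):
Z vs S: Z wins 23–13.
Z vs W: W wins 24–12.
Z vs R: Z wins 20–16.
S vs W: W wins 24–12.
S vs R: S wins 20–16.
W vs R: R wins 19–17.
No candidate beats all others: Z beats R beats W beats Z, a majority cycle.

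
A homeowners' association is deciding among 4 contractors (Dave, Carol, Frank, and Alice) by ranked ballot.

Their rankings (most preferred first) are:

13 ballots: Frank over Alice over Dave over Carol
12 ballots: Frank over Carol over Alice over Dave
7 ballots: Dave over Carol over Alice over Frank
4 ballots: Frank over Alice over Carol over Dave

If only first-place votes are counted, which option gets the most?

Frank

First-place vote totals:
  Dave: 7
  Carol: 0
  Frank: 29
  Alice: 0
Frank has the most first-place votes.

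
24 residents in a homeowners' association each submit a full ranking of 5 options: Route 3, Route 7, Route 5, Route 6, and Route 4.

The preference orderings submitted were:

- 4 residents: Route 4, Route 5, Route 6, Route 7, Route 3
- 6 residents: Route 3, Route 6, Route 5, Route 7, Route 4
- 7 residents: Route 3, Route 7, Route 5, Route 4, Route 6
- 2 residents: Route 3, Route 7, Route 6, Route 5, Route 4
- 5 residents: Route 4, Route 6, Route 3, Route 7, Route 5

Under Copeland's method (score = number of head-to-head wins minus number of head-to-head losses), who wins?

Pairwise results:
  Route 3 vs Route 7: Route 3 wins 20–4.
  Route 3 vs Route 5: Route 3 wins 20–4.
  Route 3 vs Route 6: Route 3 wins 15–9.
  Route 3 vs Route 4: Route 3 wins 15–9.
  Route 7 vs Route 5: Route 7 wins 14–10.
  Route 7 vs Route 6: Route 6 wins 15–9.
  Route 7 vs Route 4: Route 7 wins 15–9.
  Route 5 vs Route 6: Route 6 wins 13–11.
  Route 5 vs Route 4: Route 5 wins 15–9.
  Route 6 vs Route 4: Route 4 wins 16–8.
Copeland scores (wins − losses):
  Route 3: 4 − 0 = 4
  Route 7: 2 − 2 = 0
  Route 5: 1 − 3 = -2
  Route 6: 2 − 2 = 0
  Route 4: 1 − 3 = -2
Route 3 has the best Copeland score.

Route 3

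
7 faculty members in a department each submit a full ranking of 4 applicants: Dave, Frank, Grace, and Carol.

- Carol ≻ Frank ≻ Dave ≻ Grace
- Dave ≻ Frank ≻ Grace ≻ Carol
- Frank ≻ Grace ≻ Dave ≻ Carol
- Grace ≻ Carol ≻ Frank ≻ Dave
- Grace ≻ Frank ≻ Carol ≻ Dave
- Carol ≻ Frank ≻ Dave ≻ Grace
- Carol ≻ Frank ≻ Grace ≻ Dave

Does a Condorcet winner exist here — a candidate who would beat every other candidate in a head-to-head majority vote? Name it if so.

None — there is no Condorcet winner

Head-to-head results (7 voters total):
Dave vs Frank: Frank wins 6–1.
Dave vs Grace: Grace wins 4–3.
Dave vs Carol: Carol wins 5–2.
Frank vs Grace: Frank wins 5–2.
Frank vs Carol: Carol wins 4–3.
Grace vs Carol: Grace wins 4–3.
No candidate beats all others: Frank beats Grace beats Carol beats Frank, a majority cycle.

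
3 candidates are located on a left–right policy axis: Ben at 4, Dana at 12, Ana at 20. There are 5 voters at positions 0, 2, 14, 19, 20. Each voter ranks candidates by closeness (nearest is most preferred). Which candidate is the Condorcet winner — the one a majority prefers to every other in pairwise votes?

Dana

With single-peaked preferences on a line, the Condorcet winner is the candidate closest to the median voter.
The median voter (position 14) is closest to Dana at 12.
Check: Dana vs Ana — voters closer to Dana: 3 of 5.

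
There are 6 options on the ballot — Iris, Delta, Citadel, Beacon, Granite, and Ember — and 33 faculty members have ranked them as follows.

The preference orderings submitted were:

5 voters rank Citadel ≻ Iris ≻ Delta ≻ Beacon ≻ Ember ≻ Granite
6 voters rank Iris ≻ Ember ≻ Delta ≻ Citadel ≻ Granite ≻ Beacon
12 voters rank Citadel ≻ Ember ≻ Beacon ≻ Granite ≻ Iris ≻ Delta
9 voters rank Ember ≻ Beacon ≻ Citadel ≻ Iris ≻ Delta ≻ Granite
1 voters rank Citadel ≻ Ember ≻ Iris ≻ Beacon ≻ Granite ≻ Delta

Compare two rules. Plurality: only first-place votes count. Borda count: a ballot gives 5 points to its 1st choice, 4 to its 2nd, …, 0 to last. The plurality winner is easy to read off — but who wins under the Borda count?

Plurality first-place counts: Iris 6, Delta 0, Citadel 18, Beacon 0, Granite 0, Ember 9 → Citadel.
Borda totals: Iris 83, Delta 42, Citadel 129, Beacon 84, Granite 31, Ember 126 → Citadel.

Citadel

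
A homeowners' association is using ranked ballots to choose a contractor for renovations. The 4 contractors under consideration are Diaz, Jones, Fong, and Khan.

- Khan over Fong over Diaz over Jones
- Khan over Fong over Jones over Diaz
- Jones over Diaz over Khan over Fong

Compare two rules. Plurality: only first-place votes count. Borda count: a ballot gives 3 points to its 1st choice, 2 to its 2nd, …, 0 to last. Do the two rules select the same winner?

Yes

Plurality first-place counts: Diaz 0, Jones 1, Fong 0, Khan 2 → Khan.
Borda totals: Diaz 3, Jones 4, Fong 4, Khan 7 → Khan.
The two rules agree on Khan.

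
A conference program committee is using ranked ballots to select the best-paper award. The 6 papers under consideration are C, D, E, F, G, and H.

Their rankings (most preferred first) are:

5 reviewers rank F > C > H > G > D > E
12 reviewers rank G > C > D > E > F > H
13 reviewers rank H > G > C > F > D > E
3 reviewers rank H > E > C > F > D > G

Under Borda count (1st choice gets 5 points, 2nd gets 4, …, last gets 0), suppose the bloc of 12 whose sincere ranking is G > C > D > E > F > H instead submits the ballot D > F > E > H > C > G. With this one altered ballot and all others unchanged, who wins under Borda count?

Borda totals with the altered ballot: C 80, D 81, E 48, F 105, G 62, H 119.
The switch changes the winner from G to H.

H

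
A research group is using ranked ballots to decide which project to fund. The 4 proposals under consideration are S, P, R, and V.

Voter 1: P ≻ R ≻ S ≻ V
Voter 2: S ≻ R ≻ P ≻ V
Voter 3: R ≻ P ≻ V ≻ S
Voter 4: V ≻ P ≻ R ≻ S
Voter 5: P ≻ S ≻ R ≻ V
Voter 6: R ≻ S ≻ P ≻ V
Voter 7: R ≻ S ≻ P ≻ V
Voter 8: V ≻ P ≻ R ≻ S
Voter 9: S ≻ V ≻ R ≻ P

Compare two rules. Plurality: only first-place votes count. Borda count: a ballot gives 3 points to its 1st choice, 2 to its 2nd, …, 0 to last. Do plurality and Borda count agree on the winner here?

Plurality first-place counts: S 2, P 2, R 3, V 2 → R.
Borda totals: S 13, P 15, R 17, V 9 → R.
The two rules agree on R.

Yes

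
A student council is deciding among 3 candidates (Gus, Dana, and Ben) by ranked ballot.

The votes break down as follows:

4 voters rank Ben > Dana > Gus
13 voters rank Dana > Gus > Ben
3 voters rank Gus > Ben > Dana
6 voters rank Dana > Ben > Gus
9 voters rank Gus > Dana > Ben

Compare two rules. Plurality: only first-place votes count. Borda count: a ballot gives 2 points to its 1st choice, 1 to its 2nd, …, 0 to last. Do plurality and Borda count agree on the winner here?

Yes

Plurality first-place counts: Gus 12, Dana 19, Ben 4 → Dana.
Borda totals: Gus 37, Dana 51, Ben 17 → Dana.
The two rules agree on Dana.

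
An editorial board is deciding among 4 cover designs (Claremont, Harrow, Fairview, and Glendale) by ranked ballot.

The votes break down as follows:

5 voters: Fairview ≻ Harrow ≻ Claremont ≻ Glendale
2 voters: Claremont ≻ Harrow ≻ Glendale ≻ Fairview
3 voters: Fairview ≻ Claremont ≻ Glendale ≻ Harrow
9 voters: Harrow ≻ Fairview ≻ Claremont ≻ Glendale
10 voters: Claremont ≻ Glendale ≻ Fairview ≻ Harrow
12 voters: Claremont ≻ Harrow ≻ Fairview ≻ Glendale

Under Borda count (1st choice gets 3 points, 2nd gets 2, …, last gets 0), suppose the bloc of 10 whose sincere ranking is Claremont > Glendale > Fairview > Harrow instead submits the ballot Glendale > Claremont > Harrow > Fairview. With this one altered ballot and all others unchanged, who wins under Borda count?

Claremont

Borda totals with the altered ballot: Claremont 82, Harrow 75, Fairview 54, Glendale 35.
The winner is unchanged: still Claremont.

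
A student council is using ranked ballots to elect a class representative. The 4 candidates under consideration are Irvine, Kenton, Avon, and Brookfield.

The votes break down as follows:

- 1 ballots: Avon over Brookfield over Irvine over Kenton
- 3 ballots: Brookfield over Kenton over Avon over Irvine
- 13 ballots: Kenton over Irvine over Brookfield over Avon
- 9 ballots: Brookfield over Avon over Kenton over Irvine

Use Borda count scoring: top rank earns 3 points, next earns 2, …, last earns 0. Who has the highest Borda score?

Borda scores:
  Irvine: 1 + 3·0 + 13·2 + 9·0 = 27
  Kenton: 0 + 3·2 + 13·3 + 9·1 = 54
  Avon: 3 + 3·1 + 13·0 + 9·2 = 24
  Brookfield: 2 + 3·3 + 13·1 + 9·3 = 51
Kenton has the highest total.

Kenton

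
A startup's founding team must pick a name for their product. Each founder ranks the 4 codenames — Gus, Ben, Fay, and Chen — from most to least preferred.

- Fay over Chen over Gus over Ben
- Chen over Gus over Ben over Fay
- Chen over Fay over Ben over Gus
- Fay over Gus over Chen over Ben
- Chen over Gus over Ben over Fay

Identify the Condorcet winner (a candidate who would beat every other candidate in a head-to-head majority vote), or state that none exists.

Chen

Head-to-head results (5 voters total):
Gus vs Ben: Gus wins 4–1.
Gus vs Fay: Fay wins 3–2.
Gus vs Chen: Chen wins 4–1.
Ben vs Fay: Fay wins 3–2.
Ben vs Chen: Chen wins 5–0.
Fay vs Chen: Chen wins 3–2.
Chen beats each rival — Gus (4–1), Ben (5–0), Fay (3–2) — so Chen is the Condorcet winner.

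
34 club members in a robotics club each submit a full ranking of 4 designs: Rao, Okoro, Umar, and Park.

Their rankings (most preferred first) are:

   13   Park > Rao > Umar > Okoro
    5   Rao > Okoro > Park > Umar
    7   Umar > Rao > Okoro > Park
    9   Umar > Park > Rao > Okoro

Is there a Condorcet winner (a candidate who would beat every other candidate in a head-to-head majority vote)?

Yes

Head-to-head results (34 voters total):
Rao vs Okoro: Rao wins 34–0.
Rao vs Umar: Rao wins 18–16.
Rao vs Park: Park wins 22–12.
Okoro vs Umar: Umar wins 29–5.
Okoro vs Park: Park wins 22–12.
Umar vs Park: Park wins 18–16.
Park beats each rival — Rao (22–12), Okoro (22–12), Umar (18–16) — so Park is the Condorcet winner.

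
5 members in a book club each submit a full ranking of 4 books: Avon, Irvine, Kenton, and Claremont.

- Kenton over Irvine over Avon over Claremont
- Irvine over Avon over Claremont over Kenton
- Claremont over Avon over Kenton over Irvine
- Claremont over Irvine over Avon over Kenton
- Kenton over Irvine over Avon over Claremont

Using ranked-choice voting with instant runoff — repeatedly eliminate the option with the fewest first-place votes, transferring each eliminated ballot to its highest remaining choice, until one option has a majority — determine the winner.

Claremont

Round 1: Kenton 2, Claremont 2, Irvine 1, Avon 0. Avon has the fewest and is eliminated.
Round 2: Kenton 2, Claremont 2, Irvine 1. Irvine has the fewest and is eliminated.
Round 3: Claremont 3, Kenton 2. Claremont has a majority.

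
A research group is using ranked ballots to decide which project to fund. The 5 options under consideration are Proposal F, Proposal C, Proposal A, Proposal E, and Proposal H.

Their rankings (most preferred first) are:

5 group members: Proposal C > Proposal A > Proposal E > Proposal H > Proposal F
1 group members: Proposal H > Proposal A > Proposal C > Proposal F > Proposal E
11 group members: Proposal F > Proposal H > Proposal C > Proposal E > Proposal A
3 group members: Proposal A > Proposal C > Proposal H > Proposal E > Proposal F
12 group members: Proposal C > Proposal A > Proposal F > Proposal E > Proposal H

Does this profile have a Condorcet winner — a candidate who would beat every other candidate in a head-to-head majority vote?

Head-to-head results (32 voters total):
Proposal F vs Proposal C: Proposal C wins 21–11.
Proposal F vs Proposal A: Proposal A wins 21–11.
Proposal F vs Proposal E: Proposal F wins 24–8.
Proposal F vs Proposal H: Proposal F wins 23–9.
Proposal C vs Proposal A: Proposal C wins 28–4.
Proposal C vs Proposal E: Proposal C wins 32–0.
Proposal C vs Proposal H: Proposal C wins 20–12.
Proposal A vs Proposal E: Proposal A wins 21–11.
Proposal A vs Proposal H: Proposal A wins 20–12.
Proposal E vs Proposal H: Proposal E wins 17–15.
Proposal C beats each rival — Proposal F (21–11), Proposal A (28–4), Proposal E (32–0), Proposal H (20–12) — so Proposal C is the Condorcet winner.

Yes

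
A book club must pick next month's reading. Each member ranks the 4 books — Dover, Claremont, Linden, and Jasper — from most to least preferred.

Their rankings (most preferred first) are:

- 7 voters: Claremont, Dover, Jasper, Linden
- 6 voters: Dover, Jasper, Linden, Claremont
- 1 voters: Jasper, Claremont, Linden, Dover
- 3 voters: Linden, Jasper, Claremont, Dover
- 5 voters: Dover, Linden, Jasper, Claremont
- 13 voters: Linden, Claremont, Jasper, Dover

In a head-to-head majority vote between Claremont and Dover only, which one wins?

Claremont

Ballots ranking Claremont above Dover: 7+1+3+13 = 24.
Ballots ranking Dover above Claremont: 6+5 = 11.
Claremont wins the head-to-head, 24–11.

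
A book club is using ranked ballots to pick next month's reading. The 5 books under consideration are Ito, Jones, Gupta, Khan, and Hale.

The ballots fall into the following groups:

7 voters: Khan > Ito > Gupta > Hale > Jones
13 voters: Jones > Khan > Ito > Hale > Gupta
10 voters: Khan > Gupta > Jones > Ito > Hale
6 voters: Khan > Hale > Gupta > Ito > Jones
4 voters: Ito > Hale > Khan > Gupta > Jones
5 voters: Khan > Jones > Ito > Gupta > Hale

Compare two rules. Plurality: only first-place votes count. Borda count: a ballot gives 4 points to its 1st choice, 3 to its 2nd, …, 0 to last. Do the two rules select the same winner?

Plurality first-place counts: Ito 4, Jones 13, Gupta 0, Khan 28, Hale 0 → Khan.
Borda totals: Ito 89, Jones 87, Gupta 65, Khan 159, Hale 50 → Khan.
The two rules agree on Khan.

Yes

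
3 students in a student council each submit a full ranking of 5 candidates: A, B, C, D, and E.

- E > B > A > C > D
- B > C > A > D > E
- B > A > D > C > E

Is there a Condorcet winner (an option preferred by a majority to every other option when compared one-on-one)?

Yes

Head-to-head results (3 voters total):
A vs B: B wins 3–0.
A vs C: A wins 2–1.
A vs D: A wins 3–0.
A vs E: A wins 2–1.
B vs C: B wins 3–0.
B vs D: B wins 3–0.
B vs E: B wins 2–1.
C vs D: C wins 2–1.
C vs E: C wins 2–1.
D vs E: D wins 2–1.
B beats each rival — A (3–0), C (3–0), D (3–0), E (2–1) — so B is the Condorcet winner.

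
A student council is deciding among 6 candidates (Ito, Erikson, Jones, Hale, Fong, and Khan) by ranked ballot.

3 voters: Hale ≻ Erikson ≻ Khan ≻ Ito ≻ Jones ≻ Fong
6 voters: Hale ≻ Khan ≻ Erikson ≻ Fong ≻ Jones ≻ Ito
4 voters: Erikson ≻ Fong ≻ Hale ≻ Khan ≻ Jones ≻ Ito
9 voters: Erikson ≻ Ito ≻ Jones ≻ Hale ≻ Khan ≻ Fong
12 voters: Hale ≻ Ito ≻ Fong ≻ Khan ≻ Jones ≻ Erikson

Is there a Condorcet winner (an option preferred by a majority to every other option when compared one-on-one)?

Head-to-head results (34 voters total):
Ito vs Erikson: Erikson wins 22–12.
Ito vs Jones: Ito wins 24–10.
Ito vs Hale: Hale wins 25–9.
Ito vs Fong: Ito wins 24–10.
Ito vs Khan: Ito wins 21–13.
Erikson vs Jones: Erikson wins 22–12.
Erikson vs Hale: Hale wins 21–13.
Erikson vs Fong: Erikson wins 22–12.
Erikson vs Khan: Khan wins 18–16.
Jones vs Hale: Hale wins 25–9.
Jones vs Fong: Fong wins 22–12.
Jones vs Khan: Khan wins 25–9.
Hale vs Fong: Hale wins 30–4.
Hale vs Khan: Hale wins 34–0.
Fong vs Khan: Khan wins 18–16.
Hale beats each rival — Ito (25–9), Erikson (21–13), Jones (25–9), Fong (30–4), Khan (34–0) — so Hale is the Condorcet winner.

Yes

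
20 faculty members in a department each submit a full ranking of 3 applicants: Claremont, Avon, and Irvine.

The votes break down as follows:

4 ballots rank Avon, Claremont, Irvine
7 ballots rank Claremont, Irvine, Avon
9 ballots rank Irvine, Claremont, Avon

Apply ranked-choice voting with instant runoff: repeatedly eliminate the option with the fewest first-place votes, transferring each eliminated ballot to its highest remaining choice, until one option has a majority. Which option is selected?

Claremont

Round 1: Irvine 9, Claremont 7, Avon 4. Avon has the fewest and is eliminated.
Round 2: Claremont 11, Irvine 9. Claremont has a majority.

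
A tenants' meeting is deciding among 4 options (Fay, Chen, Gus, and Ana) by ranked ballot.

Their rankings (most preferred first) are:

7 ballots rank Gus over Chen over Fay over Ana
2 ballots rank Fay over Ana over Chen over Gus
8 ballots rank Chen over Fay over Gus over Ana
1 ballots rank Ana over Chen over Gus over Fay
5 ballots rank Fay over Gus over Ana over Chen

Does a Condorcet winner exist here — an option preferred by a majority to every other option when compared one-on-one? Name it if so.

No Condorcet winner

Head-to-head results (23 voters total):
Fay vs Chen: Chen wins 16–7.
Fay vs Gus: Fay wins 15–8.
Fay vs Ana: Fay wins 22–1.
Chen vs Gus: Gus wins 12–11.
Chen vs Ana: Chen wins 15–8.
Gus vs Ana: Gus wins 20–3.
No candidate beats all others: Fay beats Gus beats Chen beats Fay, a majority cycle.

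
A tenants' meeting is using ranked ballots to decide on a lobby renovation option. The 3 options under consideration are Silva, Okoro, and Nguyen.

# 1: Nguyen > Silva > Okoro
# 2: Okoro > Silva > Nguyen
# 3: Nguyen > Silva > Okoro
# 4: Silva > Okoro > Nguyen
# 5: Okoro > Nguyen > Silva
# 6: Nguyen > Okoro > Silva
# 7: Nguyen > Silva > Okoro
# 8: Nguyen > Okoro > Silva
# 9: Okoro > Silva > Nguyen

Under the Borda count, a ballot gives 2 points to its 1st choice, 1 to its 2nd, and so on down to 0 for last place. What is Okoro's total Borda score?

9

Borda scores:
  Silva: 1 + 1 + 1 + 2 + 0 + 0 + 1 + 0 + 1 = 7
  Okoro: 0 + 2 + 0 + 1 + 2 + 1 + 0 + 1 + 2 = 9
  Nguyen: 2 + 0 + 2 + 0 + 1 + 2 + 2 + 2 + 0 = 11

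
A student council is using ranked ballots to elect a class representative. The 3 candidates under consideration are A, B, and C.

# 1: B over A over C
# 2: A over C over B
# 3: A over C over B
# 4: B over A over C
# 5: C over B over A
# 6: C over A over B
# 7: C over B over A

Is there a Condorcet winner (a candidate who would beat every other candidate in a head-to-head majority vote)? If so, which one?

There is no Condorcet winner

Head-to-head results (7 voters total):
A vs B: B wins 4–3.
A vs C: A wins 4–3.
B vs C: C wins 5–2.
No candidate beats all others: A beats C beats B beats A, a majority cycle.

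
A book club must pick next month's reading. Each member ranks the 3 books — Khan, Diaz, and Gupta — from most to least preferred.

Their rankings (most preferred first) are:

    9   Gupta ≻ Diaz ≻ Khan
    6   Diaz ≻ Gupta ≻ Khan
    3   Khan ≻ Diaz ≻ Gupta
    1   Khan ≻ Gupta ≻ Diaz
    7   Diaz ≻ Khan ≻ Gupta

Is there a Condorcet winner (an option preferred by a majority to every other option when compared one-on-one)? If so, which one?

Diaz

Head-to-head results (26 voters total):
Khan vs Diaz: Diaz wins 22–4.
Khan vs Gupta: Gupta wins 15–11.
Diaz vs Gupta: Diaz wins 16–10.
Diaz beats each rival — Khan (22–4), Gupta (16–10) — so Diaz is the Condorcet winner.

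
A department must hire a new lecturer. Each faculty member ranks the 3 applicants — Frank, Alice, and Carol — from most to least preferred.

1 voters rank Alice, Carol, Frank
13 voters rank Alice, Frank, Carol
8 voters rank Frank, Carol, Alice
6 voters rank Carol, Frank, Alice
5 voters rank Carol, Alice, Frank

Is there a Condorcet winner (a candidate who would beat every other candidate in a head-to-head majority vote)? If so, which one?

There is no Condorcet winner

Head-to-head results (33 voters total):
Frank vs Alice: Alice wins 19–14.
Frank vs Carol: Frank wins 21–12.
Alice vs Carol: Carol wins 19–14.
No candidate beats all others: Frank beats Carol beats Alice beats Frank, a majority cycle.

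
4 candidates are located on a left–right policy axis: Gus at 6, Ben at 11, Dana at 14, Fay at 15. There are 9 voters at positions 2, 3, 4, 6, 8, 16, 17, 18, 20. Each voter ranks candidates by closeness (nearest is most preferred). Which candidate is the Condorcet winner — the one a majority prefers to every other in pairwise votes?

Gus

With single-peaked preferences on a line, the Condorcet winner is the candidate closest to the median voter.
The median voter (position 8) is closest to Gus at 6.
Check: Gus vs Ben — voters closer to Gus: 5 of 9.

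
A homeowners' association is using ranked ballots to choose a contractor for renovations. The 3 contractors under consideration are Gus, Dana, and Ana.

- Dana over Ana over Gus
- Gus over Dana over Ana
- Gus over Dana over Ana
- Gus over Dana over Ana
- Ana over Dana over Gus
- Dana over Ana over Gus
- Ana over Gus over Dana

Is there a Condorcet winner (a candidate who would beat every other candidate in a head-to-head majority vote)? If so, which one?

Head-to-head results (7 voters total):
Gus vs Dana: Gus wins 4–3.
Gus vs Ana: Ana wins 4–3.
Dana vs Ana: Dana wins 5–2.
No candidate beats all others: Gus beats Dana beats Ana beats Gus, a majority cycle.

There is no Condorcet winner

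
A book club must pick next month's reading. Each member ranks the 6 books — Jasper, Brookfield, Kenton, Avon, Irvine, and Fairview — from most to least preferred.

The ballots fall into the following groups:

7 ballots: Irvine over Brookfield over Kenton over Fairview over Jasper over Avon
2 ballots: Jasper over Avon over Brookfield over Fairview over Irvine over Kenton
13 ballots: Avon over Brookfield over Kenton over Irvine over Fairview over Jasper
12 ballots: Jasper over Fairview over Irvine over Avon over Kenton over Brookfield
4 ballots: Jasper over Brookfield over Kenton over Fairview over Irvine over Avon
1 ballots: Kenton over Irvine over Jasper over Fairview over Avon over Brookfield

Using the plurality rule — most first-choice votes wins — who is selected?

First-place vote totals:
  Jasper: 18
  Brookfield: 0
  Kenton: 1
  Avon: 13
  Irvine: 7
  Fairview: 0
Jasper has the most first-place votes.

Jasper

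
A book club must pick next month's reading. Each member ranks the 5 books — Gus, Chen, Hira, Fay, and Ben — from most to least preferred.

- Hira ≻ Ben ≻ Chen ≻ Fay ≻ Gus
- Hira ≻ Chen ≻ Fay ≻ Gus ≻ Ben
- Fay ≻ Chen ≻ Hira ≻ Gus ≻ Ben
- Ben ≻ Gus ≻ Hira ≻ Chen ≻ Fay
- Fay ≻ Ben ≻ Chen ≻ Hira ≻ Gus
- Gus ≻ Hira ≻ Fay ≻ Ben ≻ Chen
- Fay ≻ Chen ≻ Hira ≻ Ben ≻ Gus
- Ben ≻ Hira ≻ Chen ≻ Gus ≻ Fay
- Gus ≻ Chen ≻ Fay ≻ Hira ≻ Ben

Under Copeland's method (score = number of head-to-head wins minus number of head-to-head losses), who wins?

Hira

Pairwise results:
  Gus vs Chen: Chen wins 6–3.
  Gus vs Hira: Hira wins 6–3.
  Gus vs Fay: Fay wins 5–4.
  Gus vs Ben: Ben wins 5–4.
  Chen vs Hira: Hira wins 5–4.
  Chen vs Fay: Chen wins 5–4.
  Chen vs Ben: Ben wins 5–4.
  Hira vs Fay: Hira wins 5–4.
  Hira vs Ben: Hira wins 6–3.
  Fay vs Ben: Fay wins 6–3.
Copeland scores (wins − losses):
  Gus: 0 − 4 = -4
  Chen: 2 − 2 = 0
  Hira: 4 − 0 = 4
  Fay: 2 − 2 = 0
  Ben: 2 − 2 = 0
Hira has the best Copeland score.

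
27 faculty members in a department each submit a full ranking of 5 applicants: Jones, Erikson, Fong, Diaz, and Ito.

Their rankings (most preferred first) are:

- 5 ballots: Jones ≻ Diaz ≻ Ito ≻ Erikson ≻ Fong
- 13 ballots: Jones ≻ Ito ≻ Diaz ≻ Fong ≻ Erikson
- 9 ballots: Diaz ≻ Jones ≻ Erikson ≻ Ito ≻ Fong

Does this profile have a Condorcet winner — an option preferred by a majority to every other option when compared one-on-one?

Head-to-head results (27 voters total):
Jones vs Erikson: Jones wins 27–0.
Jones vs Fong: Jones wins 27–0.
Jones vs Diaz: Jones wins 18–9.
Jones vs Ito: Jones wins 27–0.
Erikson vs Fong: Erikson wins 14–13.
Erikson vs Diaz: Diaz wins 27–0.
Erikson vs Ito: Ito wins 18–9.
Fong vs Diaz: Diaz wins 27–0.
Fong vs Ito: Ito wins 27–0.
Diaz vs Ito: Diaz wins 14–13.
Jones beats each rival — Erikson (27–0), Fong (27–0), Diaz (18–9), Ito (27–0) — so Jones is the Condorcet winner.

Yes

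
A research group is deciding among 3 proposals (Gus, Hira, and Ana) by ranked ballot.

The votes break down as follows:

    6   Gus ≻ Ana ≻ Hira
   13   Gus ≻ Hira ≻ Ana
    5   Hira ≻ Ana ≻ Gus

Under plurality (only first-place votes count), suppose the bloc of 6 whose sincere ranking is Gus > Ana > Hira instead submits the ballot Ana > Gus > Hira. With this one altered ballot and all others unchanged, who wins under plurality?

Gus

First-place totals with the altered ballot: Gus 13, Hira 5, Ana 6.
The winner is unchanged: still Gus.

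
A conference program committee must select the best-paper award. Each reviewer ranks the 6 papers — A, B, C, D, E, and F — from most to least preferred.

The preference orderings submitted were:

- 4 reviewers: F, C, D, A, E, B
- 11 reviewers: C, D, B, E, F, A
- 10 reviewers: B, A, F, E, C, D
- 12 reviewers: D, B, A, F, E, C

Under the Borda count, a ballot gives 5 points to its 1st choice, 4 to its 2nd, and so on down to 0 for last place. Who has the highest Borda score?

Borda scores:
  A: 4·2 + 11·0 + 10·4 + 12·3 = 84
  B: 4·0 + 11·3 + 10·5 + 12·4 = 131
  C: 4·4 + 11·5 + 10·1 + 12·0 = 81
  D: 4·3 + 11·4 + 10·0 + 12·5 = 116
  E: 4·1 + 11·2 + 10·2 + 12·1 = 58
  F: 4·5 + 11·1 + 10·3 + 12·2 = 85
B has the highest total.

B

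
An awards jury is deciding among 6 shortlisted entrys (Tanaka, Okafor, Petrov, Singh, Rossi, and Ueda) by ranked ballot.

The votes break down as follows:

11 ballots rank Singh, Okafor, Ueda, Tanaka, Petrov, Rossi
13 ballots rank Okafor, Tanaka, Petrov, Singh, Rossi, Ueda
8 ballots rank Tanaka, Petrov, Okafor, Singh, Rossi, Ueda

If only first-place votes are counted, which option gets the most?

First-place vote totals:
  Tanaka: 8
  Okafor: 13
  Petrov: 0
  Singh: 11
  Rossi: 0
  Ueda: 0
Okafor has the most first-place votes.

Okafor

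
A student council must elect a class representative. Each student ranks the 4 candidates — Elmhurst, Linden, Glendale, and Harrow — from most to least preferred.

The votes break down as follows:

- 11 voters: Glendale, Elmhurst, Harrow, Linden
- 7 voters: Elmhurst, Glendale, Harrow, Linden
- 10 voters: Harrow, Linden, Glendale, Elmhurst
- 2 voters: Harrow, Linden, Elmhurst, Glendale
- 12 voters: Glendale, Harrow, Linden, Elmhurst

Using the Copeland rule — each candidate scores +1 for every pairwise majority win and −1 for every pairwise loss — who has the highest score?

Pairwise results:
  Elmhurst vs Linden: Linden wins 24–18.
  Elmhurst vs Glendale: Glendale wins 33–9.
  Elmhurst vs Harrow: Harrow wins 24–18.
  Linden vs Glendale: Glendale wins 30–12.
  Linden vs Harrow: Harrow wins 42–0.
  Glendale vs Harrow: Glendale wins 30–12.
Copeland scores (wins − losses):
  Elmhurst: 0 − 3 = -3
  Linden: 1 − 2 = -1
  Glendale: 3 − 0 = 3
  Harrow: 2 − 1 = 1
Glendale has the best Copeland score.

Glendale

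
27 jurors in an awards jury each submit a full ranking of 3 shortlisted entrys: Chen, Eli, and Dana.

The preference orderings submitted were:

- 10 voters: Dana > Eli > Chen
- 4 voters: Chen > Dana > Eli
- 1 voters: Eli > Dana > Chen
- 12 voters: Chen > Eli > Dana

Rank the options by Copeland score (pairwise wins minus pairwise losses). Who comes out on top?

Chen

Pairwise results:
  Chen vs Eli: Chen wins 16–11.
  Chen vs Dana: Chen wins 16–11.
  Eli vs Dana: Dana wins 14–13.
Copeland scores (wins − losses):
  Chen: 2 − 0 = 2
  Eli: 0 − 2 = -2
  Dana: 1 − 1 = 0
Chen has the best Copeland score.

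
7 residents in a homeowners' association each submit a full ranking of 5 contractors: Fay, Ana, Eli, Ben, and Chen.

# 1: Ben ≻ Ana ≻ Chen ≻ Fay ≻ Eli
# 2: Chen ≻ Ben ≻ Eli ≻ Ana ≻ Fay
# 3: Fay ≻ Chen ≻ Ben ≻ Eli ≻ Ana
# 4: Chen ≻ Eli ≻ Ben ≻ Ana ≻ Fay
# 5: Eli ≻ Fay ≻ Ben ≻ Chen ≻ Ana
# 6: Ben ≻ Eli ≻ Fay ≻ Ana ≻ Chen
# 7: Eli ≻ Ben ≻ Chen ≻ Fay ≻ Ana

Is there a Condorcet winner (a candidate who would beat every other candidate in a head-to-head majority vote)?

Head-to-head results (7 voters total):
Fay vs Ana: Fay wins 4–3.
Fay vs Eli: Eli wins 5–2.
Fay vs Ben: Ben wins 5–2.
Fay vs Chen: Chen wins 4–3.
Ana vs Eli: Eli wins 6–1.
Ana vs Ben: Ben wins 7–0.
Ana vs Chen: Chen wins 5–2.
Eli vs Ben: Ben wins 4–3.
Eli vs Chen: Chen wins 4–3.
Ben vs Chen: Ben wins 4–3.
Ben beats each rival — Fay (5–2), Ana (7–0), Eli (4–3), Chen (4–3) — so Ben is the Condorcet winner.

Yes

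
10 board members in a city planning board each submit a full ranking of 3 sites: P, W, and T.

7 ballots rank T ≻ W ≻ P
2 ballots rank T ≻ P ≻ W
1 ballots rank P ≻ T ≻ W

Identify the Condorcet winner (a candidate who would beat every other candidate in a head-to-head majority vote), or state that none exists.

Head-to-head results (10 voters total):
P vs W: W wins 7–3.
P vs T: T wins 9–1.
W vs T: T wins 10–0.
T beats each rival — P (9–1), W (10–0) — so T is the Condorcet winner.

T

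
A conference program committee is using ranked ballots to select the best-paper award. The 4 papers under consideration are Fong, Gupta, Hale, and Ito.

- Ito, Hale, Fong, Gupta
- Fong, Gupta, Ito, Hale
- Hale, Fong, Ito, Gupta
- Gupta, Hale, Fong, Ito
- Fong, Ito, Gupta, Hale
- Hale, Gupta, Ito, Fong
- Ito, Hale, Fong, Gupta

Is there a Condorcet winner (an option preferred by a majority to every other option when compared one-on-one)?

Head-to-head results (7 voters total):
Fong vs Gupta: Fong wins 5–2.
Fong vs Hale: Hale wins 5–2.
Fong vs Ito: Fong wins 4–3.
Gupta vs Hale: Hale wins 4–3.
Gupta vs Ito: Ito wins 4–3.
Hale vs Ito: Ito wins 4–3.
No candidate beats all others: Fong beats Ito beats Hale beats Fong, a majority cycle.

No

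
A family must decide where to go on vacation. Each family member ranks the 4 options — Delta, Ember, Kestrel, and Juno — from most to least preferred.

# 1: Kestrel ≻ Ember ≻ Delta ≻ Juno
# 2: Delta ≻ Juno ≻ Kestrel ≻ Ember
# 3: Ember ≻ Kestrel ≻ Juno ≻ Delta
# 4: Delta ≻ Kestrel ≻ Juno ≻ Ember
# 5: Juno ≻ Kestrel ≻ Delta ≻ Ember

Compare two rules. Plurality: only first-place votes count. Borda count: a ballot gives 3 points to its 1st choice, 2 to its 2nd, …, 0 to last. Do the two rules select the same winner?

No

Plurality first-place counts: Delta 2, Ember 1, Kestrel 1, Juno 1 → Delta.
Borda totals: Delta 8, Ember 5, Kestrel 10, Juno 7 → Kestrel.
The two rules disagree: plurality picks Delta, Borda picks Kestrel.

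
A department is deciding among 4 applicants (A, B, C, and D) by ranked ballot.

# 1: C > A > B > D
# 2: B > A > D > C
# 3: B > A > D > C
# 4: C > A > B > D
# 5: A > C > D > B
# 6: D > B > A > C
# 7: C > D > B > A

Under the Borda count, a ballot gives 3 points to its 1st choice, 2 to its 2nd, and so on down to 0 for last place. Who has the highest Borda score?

Borda scores:
  A: 2 + 2 + 2 + 2 + 3 + 1 + 0 = 12
  B: 1 + 3 + 3 + 1 + 0 + 2 + 1 = 11
  C: 3 + 0 + 0 + 3 + 2 + 0 + 3 = 11
  D: 0 + 1 + 1 + 0 + 1 + 3 + 2 = 8
A has the highest total.

A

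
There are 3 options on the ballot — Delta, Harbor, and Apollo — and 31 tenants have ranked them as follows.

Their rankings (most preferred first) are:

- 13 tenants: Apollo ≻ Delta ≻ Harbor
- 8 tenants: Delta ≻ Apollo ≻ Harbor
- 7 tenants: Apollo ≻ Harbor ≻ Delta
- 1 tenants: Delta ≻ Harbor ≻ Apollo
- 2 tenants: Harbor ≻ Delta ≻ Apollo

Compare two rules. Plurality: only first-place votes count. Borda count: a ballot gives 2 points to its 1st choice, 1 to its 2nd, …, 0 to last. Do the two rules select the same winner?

Plurality first-place counts: Delta 9, Harbor 2, Apollo 20 → Apollo.
Borda totals: Delta 33, Harbor 12, Apollo 48 → Apollo.
The two rules agree on Apollo.

Yes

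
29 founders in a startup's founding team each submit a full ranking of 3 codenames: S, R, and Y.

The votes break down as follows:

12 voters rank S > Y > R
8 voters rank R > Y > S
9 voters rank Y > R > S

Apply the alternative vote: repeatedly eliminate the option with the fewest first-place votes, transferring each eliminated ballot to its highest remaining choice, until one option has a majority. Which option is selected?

Y

Round 1: S 12, Y 9, R 8. R has the fewest and is eliminated.
Round 2: Y 17, S 12. Y has a majority.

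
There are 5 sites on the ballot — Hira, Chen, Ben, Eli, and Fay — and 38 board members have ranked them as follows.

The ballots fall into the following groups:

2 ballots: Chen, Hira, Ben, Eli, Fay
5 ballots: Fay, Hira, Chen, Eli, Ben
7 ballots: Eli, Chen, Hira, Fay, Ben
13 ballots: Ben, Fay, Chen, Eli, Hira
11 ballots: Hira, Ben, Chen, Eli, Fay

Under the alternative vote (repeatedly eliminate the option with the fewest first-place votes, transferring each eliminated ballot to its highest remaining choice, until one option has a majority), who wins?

Round 1: Ben 13, Hira 11, Eli 7, Fay 5, Chen 2. Chen has the fewest and is eliminated.
Round 2: Hira 13, Ben 13, Eli 7, Fay 5. Fay has the fewest and is eliminated.
Round 3: Hira 18, Ben 13, Eli 7. Eli has the fewest and is eliminated.
Round 4: Hira 25, Ben 13. Hira has a majority.

Hira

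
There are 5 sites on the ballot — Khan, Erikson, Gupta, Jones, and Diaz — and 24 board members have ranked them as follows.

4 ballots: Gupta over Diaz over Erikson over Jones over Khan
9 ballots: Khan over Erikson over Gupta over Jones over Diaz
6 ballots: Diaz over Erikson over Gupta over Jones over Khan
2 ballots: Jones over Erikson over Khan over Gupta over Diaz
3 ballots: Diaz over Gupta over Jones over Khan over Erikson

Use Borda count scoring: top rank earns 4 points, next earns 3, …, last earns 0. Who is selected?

Erikson

Borda scores:
  Khan: 4·0 + 9·4 + 6·0 + 2·2 + 3·1 = 43
  Erikson: 4·2 + 9·3 + 6·3 + 2·3 + 3·0 = 59
  Gupta: 4·4 + 9·2 + 6·2 + 2·1 + 3·3 = 57
  Jones: 4·1 + 9·1 + 6·1 + 2·4 + 3·2 = 33
  Diaz: 4·3 + 9·0 + 6·4 + 2·0 + 3·4 = 48
Erikson has the highest total.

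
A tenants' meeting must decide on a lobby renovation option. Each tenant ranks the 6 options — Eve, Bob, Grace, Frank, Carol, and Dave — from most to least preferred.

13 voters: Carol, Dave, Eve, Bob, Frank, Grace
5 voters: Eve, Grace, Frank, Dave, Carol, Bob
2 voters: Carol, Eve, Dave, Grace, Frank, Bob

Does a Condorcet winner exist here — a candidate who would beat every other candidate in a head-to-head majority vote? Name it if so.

Head-to-head results (20 voters total):
Eve vs Bob: Eve wins 20–0.
Eve vs Grace: Eve wins 20–0.
Eve vs Frank: Eve wins 20–0.
Eve vs Carol: Carol wins 15–5.
Eve vs Dave: Dave wins 13–7.
Bob vs Grace: Bob wins 13–7.
Bob vs Frank: Bob wins 13–7.
Bob vs Carol: Carol wins 20–0.
Bob vs Dave: Dave wins 20–0.
Grace vs Frank: Frank wins 13–7.
Grace vs Carol: Carol wins 15–5.
Grace vs Dave: Dave wins 15–5.
Frank vs Carol: Carol wins 15–5.
Frank vs Dave: Dave wins 15–5.
Carol vs Dave: Carol wins 15–5.
Carol beats each rival — Eve (15–5), Bob (20–0), Grace (15–5), Frank (15–5), Dave (15–5) — so Carol is the Condorcet winner.

Carol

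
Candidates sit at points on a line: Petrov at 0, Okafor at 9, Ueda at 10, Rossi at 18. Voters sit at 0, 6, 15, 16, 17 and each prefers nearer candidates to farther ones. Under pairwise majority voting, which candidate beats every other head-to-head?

Rossi

With single-peaked preferences on a line, the Condorcet winner is the candidate closest to the median voter.
The median voter (position 15) is closest to Rossi at 18.
Check: Rossi vs Ueda — voters closer to Rossi: 3 of 5.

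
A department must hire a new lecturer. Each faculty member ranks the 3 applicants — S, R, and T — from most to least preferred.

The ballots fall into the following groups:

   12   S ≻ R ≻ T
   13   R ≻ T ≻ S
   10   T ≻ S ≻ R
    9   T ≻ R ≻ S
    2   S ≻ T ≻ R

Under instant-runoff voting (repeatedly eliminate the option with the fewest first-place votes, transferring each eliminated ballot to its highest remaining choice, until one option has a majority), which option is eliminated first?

Round 1: T 19, S 14, R 13. R has the fewest and is eliminated.
Round 2: T 32, S 14. T has a majority.

R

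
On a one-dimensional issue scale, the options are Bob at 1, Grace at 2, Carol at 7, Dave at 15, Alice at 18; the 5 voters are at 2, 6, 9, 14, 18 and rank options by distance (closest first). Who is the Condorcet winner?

With single-peaked preferences on a line, the Condorcet winner is the candidate closest to the median voter.
The median voter (position 9) is closest to Carol at 7.
Check: Carol vs Bob — voters closer to Carol: 4 of 5.

Carol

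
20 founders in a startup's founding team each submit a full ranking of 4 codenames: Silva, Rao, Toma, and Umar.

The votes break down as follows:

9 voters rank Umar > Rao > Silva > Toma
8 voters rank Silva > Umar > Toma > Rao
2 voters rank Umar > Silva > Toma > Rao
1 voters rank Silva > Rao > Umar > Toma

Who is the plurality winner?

Umar

First-place vote totals:
  Silva: 9
  Rao: 0
  Toma: 0
  Umar: 11
Umar has the most first-place votes.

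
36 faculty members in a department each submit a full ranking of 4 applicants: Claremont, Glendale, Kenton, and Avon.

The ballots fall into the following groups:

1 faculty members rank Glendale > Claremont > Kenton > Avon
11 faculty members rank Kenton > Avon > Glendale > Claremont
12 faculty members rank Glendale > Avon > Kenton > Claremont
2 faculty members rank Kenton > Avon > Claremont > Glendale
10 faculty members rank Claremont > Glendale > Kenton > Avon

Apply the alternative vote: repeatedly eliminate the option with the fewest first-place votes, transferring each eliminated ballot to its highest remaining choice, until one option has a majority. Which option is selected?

Round 1: Glendale 13, Kenton 13, Claremont 10, Avon 0. Avon has the fewest and is eliminated.
Round 2: Glendale 13, Kenton 13, Claremont 10. Claremont has the fewest and is eliminated.
Round 3: Glendale 23, Kenton 13. Glendale has a majority.

Glendale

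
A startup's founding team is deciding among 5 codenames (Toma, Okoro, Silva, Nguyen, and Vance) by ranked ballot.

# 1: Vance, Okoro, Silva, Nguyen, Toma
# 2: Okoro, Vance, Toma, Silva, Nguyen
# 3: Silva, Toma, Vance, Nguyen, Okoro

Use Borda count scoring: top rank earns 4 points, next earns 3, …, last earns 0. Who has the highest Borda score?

Borda scores:
  Toma: 0 + 2 + 3 = 5
  Okoro: 3 + 4 + 0 = 7
  Silva: 2 + 1 + 4 = 7
  Nguyen: 1 + 0 + 1 = 2
  Vance: 4 + 3 + 2 = 9
Vance has the highest total.

Vance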